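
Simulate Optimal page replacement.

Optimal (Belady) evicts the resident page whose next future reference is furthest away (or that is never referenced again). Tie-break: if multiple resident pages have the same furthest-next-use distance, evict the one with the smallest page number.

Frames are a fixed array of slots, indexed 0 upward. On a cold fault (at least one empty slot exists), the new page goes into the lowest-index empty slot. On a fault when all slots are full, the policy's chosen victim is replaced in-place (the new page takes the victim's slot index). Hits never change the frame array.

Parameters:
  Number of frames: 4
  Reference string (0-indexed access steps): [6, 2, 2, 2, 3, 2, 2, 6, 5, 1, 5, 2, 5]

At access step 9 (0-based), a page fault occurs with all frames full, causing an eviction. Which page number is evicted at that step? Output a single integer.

Answer: 3

Derivation:
Step 0: ref 6 -> FAULT, frames=[6,-,-,-]
Step 1: ref 2 -> FAULT, frames=[6,2,-,-]
Step 2: ref 2 -> HIT, frames=[6,2,-,-]
Step 3: ref 2 -> HIT, frames=[6,2,-,-]
Step 4: ref 3 -> FAULT, frames=[6,2,3,-]
Step 5: ref 2 -> HIT, frames=[6,2,3,-]
Step 6: ref 2 -> HIT, frames=[6,2,3,-]
Step 7: ref 6 -> HIT, frames=[6,2,3,-]
Step 8: ref 5 -> FAULT, frames=[6,2,3,5]
Step 9: ref 1 -> FAULT, evict 3, frames=[6,2,1,5]
At step 9: evicted page 3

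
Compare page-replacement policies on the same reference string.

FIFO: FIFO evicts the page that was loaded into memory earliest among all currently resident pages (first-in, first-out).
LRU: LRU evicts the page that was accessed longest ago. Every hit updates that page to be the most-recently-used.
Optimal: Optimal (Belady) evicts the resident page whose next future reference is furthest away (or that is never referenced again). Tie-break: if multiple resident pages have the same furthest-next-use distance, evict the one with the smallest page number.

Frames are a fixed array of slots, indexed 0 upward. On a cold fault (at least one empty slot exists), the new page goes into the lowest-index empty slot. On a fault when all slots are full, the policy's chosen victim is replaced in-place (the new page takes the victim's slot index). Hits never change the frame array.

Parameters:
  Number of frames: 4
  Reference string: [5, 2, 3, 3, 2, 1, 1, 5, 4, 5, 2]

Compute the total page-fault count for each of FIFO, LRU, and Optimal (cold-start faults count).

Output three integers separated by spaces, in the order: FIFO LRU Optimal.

Answer: 7 5 5

Derivation:
--- FIFO ---
  step 0: ref 5 -> FAULT, frames=[5,-,-,-] (faults so far: 1)
  step 1: ref 2 -> FAULT, frames=[5,2,-,-] (faults so far: 2)
  step 2: ref 3 -> FAULT, frames=[5,2,3,-] (faults so far: 3)
  step 3: ref 3 -> HIT, frames=[5,2,3,-] (faults so far: 3)
  step 4: ref 2 -> HIT, frames=[5,2,3,-] (faults so far: 3)
  step 5: ref 1 -> FAULT, frames=[5,2,3,1] (faults so far: 4)
  step 6: ref 1 -> HIT, frames=[5,2,3,1] (faults so far: 4)
  step 7: ref 5 -> HIT, frames=[5,2,3,1] (faults so far: 4)
  step 8: ref 4 -> FAULT, evict 5, frames=[4,2,3,1] (faults so far: 5)
  step 9: ref 5 -> FAULT, evict 2, frames=[4,5,3,1] (faults so far: 6)
  step 10: ref 2 -> FAULT, evict 3, frames=[4,5,2,1] (faults so far: 7)
  FIFO total faults: 7
--- LRU ---
  step 0: ref 5 -> FAULT, frames=[5,-,-,-] (faults so far: 1)
  step 1: ref 2 -> FAULT, frames=[5,2,-,-] (faults so far: 2)
  step 2: ref 3 -> FAULT, frames=[5,2,3,-] (faults so far: 3)
  step 3: ref 3 -> HIT, frames=[5,2,3,-] (faults so far: 3)
  step 4: ref 2 -> HIT, frames=[5,2,3,-] (faults so far: 3)
  step 5: ref 1 -> FAULT, frames=[5,2,3,1] (faults so far: 4)
  step 6: ref 1 -> HIT, frames=[5,2,3,1] (faults so far: 4)
  step 7: ref 5 -> HIT, frames=[5,2,3,1] (faults so far: 4)
  step 8: ref 4 -> FAULT, evict 3, frames=[5,2,4,1] (faults so far: 5)
  step 9: ref 5 -> HIT, frames=[5,2,4,1] (faults so far: 5)
  step 10: ref 2 -> HIT, frames=[5,2,4,1] (faults so far: 5)
  LRU total faults: 5
--- Optimal ---
  step 0: ref 5 -> FAULT, frames=[5,-,-,-] (faults so far: 1)
  step 1: ref 2 -> FAULT, frames=[5,2,-,-] (faults so far: 2)
  step 2: ref 3 -> FAULT, frames=[5,2,3,-] (faults so far: 3)
  step 3: ref 3 -> HIT, frames=[5,2,3,-] (faults so far: 3)
  step 4: ref 2 -> HIT, frames=[5,2,3,-] (faults so far: 3)
  step 5: ref 1 -> FAULT, frames=[5,2,3,1] (faults so far: 4)
  step 6: ref 1 -> HIT, frames=[5,2,3,1] (faults so far: 4)
  step 7: ref 5 -> HIT, frames=[5,2,3,1] (faults so far: 4)
  step 8: ref 4 -> FAULT, evict 1, frames=[5,2,3,4] (faults so far: 5)
  step 9: ref 5 -> HIT, frames=[5,2,3,4] (faults so far: 5)
  step 10: ref 2 -> HIT, frames=[5,2,3,4] (faults so far: 5)
  Optimal total faults: 5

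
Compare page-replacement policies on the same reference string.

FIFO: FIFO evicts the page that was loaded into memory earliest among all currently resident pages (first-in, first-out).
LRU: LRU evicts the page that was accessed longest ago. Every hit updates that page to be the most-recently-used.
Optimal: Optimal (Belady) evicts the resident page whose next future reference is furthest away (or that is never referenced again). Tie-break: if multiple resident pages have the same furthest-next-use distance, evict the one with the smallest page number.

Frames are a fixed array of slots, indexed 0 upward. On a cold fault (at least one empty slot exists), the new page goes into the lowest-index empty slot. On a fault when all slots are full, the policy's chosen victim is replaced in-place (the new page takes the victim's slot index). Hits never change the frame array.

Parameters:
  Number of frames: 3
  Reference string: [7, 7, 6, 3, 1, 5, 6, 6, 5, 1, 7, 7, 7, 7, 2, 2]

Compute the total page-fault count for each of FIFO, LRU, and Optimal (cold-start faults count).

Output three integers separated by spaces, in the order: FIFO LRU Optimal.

--- FIFO ---
  step 0: ref 7 -> FAULT, frames=[7,-,-] (faults so far: 1)
  step 1: ref 7 -> HIT, frames=[7,-,-] (faults so far: 1)
  step 2: ref 6 -> FAULT, frames=[7,6,-] (faults so far: 2)
  step 3: ref 3 -> FAULT, frames=[7,6,3] (faults so far: 3)
  step 4: ref 1 -> FAULT, evict 7, frames=[1,6,3] (faults so far: 4)
  step 5: ref 5 -> FAULT, evict 6, frames=[1,5,3] (faults so far: 5)
  step 6: ref 6 -> FAULT, evict 3, frames=[1,5,6] (faults so far: 6)
  step 7: ref 6 -> HIT, frames=[1,5,6] (faults so far: 6)
  step 8: ref 5 -> HIT, frames=[1,5,6] (faults so far: 6)
  step 9: ref 1 -> HIT, frames=[1,5,6] (faults so far: 6)
  step 10: ref 7 -> FAULT, evict 1, frames=[7,5,6] (faults so far: 7)
  step 11: ref 7 -> HIT, frames=[7,5,6] (faults so far: 7)
  step 12: ref 7 -> HIT, frames=[7,5,6] (faults so far: 7)
  step 13: ref 7 -> HIT, frames=[7,5,6] (faults so far: 7)
  step 14: ref 2 -> FAULT, evict 5, frames=[7,2,6] (faults so far: 8)
  step 15: ref 2 -> HIT, frames=[7,2,6] (faults so far: 8)
  FIFO total faults: 8
--- LRU ---
  step 0: ref 7 -> FAULT, frames=[7,-,-] (faults so far: 1)
  step 1: ref 7 -> HIT, frames=[7,-,-] (faults so far: 1)
  step 2: ref 6 -> FAULT, frames=[7,6,-] (faults so far: 2)
  step 3: ref 3 -> FAULT, frames=[7,6,3] (faults so far: 3)
  step 4: ref 1 -> FAULT, evict 7, frames=[1,6,3] (faults so far: 4)
  step 5: ref 5 -> FAULT, evict 6, frames=[1,5,3] (faults so far: 5)
  step 6: ref 6 -> FAULT, evict 3, frames=[1,5,6] (faults so far: 6)
  step 7: ref 6 -> HIT, frames=[1,5,6] (faults so far: 6)
  step 8: ref 5 -> HIT, frames=[1,5,6] (faults so far: 6)
  step 9: ref 1 -> HIT, frames=[1,5,6] (faults so far: 6)
  step 10: ref 7 -> FAULT, evict 6, frames=[1,5,7] (faults so far: 7)
  step 11: ref 7 -> HIT, frames=[1,5,7] (faults so far: 7)
  step 12: ref 7 -> HIT, frames=[1,5,7] (faults so far: 7)
  step 13: ref 7 -> HIT, frames=[1,5,7] (faults so far: 7)
  step 14: ref 2 -> FAULT, evict 5, frames=[1,2,7] (faults so far: 8)
  step 15: ref 2 -> HIT, frames=[1,2,7] (faults so far: 8)
  LRU total faults: 8
--- Optimal ---
  step 0: ref 7 -> FAULT, frames=[7,-,-] (faults so far: 1)
  step 1: ref 7 -> HIT, frames=[7,-,-] (faults so far: 1)
  step 2: ref 6 -> FAULT, frames=[7,6,-] (faults so far: 2)
  step 3: ref 3 -> FAULT, frames=[7,6,3] (faults so far: 3)
  step 4: ref 1 -> FAULT, evict 3, frames=[7,6,1] (faults so far: 4)
  step 5: ref 5 -> FAULT, evict 7, frames=[5,6,1] (faults so far: 5)
  step 6: ref 6 -> HIT, frames=[5,6,1] (faults so far: 5)
  step 7: ref 6 -> HIT, frames=[5,6,1] (faults so far: 5)
  step 8: ref 5 -> HIT, frames=[5,6,1] (faults so far: 5)
  step 9: ref 1 -> HIT, frames=[5,6,1] (faults so far: 5)
  step 10: ref 7 -> FAULT, evict 1, frames=[5,6,7] (faults so far: 6)
  step 11: ref 7 -> HIT, frames=[5,6,7] (faults so far: 6)
  step 12: ref 7 -> HIT, frames=[5,6,7] (faults so far: 6)
  step 13: ref 7 -> HIT, frames=[5,6,7] (faults so far: 6)
  step 14: ref 2 -> FAULT, evict 5, frames=[2,6,7] (faults so far: 7)
  step 15: ref 2 -> HIT, frames=[2,6,7] (faults so far: 7)
  Optimal total faults: 7

Answer: 8 8 7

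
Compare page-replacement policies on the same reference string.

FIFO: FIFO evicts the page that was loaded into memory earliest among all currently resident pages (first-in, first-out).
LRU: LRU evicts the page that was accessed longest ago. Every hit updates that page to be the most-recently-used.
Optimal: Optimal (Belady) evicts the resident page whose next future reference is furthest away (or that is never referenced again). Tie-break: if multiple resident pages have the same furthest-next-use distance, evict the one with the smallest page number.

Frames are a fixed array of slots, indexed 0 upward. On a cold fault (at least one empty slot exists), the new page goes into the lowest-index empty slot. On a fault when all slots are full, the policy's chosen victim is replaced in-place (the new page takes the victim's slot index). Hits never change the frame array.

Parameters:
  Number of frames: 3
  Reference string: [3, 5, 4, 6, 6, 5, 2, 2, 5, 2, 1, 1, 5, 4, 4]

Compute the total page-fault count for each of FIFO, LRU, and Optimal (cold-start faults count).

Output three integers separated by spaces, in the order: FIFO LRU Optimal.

Answer: 8 7 6

Derivation:
--- FIFO ---
  step 0: ref 3 -> FAULT, frames=[3,-,-] (faults so far: 1)
  step 1: ref 5 -> FAULT, frames=[3,5,-] (faults so far: 2)
  step 2: ref 4 -> FAULT, frames=[3,5,4] (faults so far: 3)
  step 3: ref 6 -> FAULT, evict 3, frames=[6,5,4] (faults so far: 4)
  step 4: ref 6 -> HIT, frames=[6,5,4] (faults so far: 4)
  step 5: ref 5 -> HIT, frames=[6,5,4] (faults so far: 4)
  step 6: ref 2 -> FAULT, evict 5, frames=[6,2,4] (faults so far: 5)
  step 7: ref 2 -> HIT, frames=[6,2,4] (faults so far: 5)
  step 8: ref 5 -> FAULT, evict 4, frames=[6,2,5] (faults so far: 6)
  step 9: ref 2 -> HIT, frames=[6,2,5] (faults so far: 6)
  step 10: ref 1 -> FAULT, evict 6, frames=[1,2,5] (faults so far: 7)
  step 11: ref 1 -> HIT, frames=[1,2,5] (faults so far: 7)
  step 12: ref 5 -> HIT, frames=[1,2,5] (faults so far: 7)
  step 13: ref 4 -> FAULT, evict 2, frames=[1,4,5] (faults so far: 8)
  step 14: ref 4 -> HIT, frames=[1,4,5] (faults so far: 8)
  FIFO total faults: 8
--- LRU ---
  step 0: ref 3 -> FAULT, frames=[3,-,-] (faults so far: 1)
  step 1: ref 5 -> FAULT, frames=[3,5,-] (faults so far: 2)
  step 2: ref 4 -> FAULT, frames=[3,5,4] (faults so far: 3)
  step 3: ref 6 -> FAULT, evict 3, frames=[6,5,4] (faults so far: 4)
  step 4: ref 6 -> HIT, frames=[6,5,4] (faults so far: 4)
  step 5: ref 5 -> HIT, frames=[6,5,4] (faults so far: 4)
  step 6: ref 2 -> FAULT, evict 4, frames=[6,5,2] (faults so far: 5)
  step 7: ref 2 -> HIT, frames=[6,5,2] (faults so far: 5)
  step 8: ref 5 -> HIT, frames=[6,5,2] (faults so far: 5)
  step 9: ref 2 -> HIT, frames=[6,5,2] (faults so far: 5)
  step 10: ref 1 -> FAULT, evict 6, frames=[1,5,2] (faults so far: 6)
  step 11: ref 1 -> HIT, frames=[1,5,2] (faults so far: 6)
  step 12: ref 5 -> HIT, frames=[1,5,2] (faults so far: 6)
  step 13: ref 4 -> FAULT, evict 2, frames=[1,5,4] (faults so far: 7)
  step 14: ref 4 -> HIT, frames=[1,5,4] (faults so far: 7)
  LRU total faults: 7
--- Optimal ---
  step 0: ref 3 -> FAULT, frames=[3,-,-] (faults so far: 1)
  step 1: ref 5 -> FAULT, frames=[3,5,-] (faults so far: 2)
  step 2: ref 4 -> FAULT, frames=[3,5,4] (faults so far: 3)
  step 3: ref 6 -> FAULT, evict 3, frames=[6,5,4] (faults so far: 4)
  step 4: ref 6 -> HIT, frames=[6,5,4] (faults so far: 4)
  step 5: ref 5 -> HIT, frames=[6,5,4] (faults so far: 4)
  step 6: ref 2 -> FAULT, evict 6, frames=[2,5,4] (faults so far: 5)
  step 7: ref 2 -> HIT, frames=[2,5,4] (faults so far: 5)
  step 8: ref 5 -> HIT, frames=[2,5,4] (faults so far: 5)
  step 9: ref 2 -> HIT, frames=[2,5,4] (faults so far: 5)
  step 10: ref 1 -> FAULT, evict 2, frames=[1,5,4] (faults so far: 6)
  step 11: ref 1 -> HIT, frames=[1,5,4] (faults so far: 6)
  step 12: ref 5 -> HIT, frames=[1,5,4] (faults so far: 6)
  step 13: ref 4 -> HIT, frames=[1,5,4] (faults so far: 6)
  step 14: ref 4 -> HIT, frames=[1,5,4] (faults so far: 6)
  Optimal total faults: 6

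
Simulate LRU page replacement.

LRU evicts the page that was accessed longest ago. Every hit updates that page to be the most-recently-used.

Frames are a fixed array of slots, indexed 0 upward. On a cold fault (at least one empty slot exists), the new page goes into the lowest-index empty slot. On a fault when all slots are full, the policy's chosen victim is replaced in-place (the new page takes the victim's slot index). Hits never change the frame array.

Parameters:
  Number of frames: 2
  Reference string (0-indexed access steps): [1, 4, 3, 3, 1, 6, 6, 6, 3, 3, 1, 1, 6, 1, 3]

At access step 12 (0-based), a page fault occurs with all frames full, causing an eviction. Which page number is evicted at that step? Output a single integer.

Answer: 3

Derivation:
Step 0: ref 1 -> FAULT, frames=[1,-]
Step 1: ref 4 -> FAULT, frames=[1,4]
Step 2: ref 3 -> FAULT, evict 1, frames=[3,4]
Step 3: ref 3 -> HIT, frames=[3,4]
Step 4: ref 1 -> FAULT, evict 4, frames=[3,1]
Step 5: ref 6 -> FAULT, evict 3, frames=[6,1]
Step 6: ref 6 -> HIT, frames=[6,1]
Step 7: ref 6 -> HIT, frames=[6,1]
Step 8: ref 3 -> FAULT, evict 1, frames=[6,3]
Step 9: ref 3 -> HIT, frames=[6,3]
Step 10: ref 1 -> FAULT, evict 6, frames=[1,3]
Step 11: ref 1 -> HIT, frames=[1,3]
Step 12: ref 6 -> FAULT, evict 3, frames=[1,6]
At step 12: evicted page 3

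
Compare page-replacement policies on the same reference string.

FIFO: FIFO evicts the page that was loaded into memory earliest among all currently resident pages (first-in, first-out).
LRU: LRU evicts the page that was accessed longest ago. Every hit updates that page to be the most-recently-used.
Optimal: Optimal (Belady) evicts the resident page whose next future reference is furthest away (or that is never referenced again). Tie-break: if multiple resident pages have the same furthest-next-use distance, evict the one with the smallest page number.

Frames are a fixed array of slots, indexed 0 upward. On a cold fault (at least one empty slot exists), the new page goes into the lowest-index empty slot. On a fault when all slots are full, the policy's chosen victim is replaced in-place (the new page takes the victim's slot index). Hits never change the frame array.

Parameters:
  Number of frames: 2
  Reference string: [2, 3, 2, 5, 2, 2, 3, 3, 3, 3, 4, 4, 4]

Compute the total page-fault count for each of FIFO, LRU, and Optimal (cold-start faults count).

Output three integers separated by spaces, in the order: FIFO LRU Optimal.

Answer: 6 5 5

Derivation:
--- FIFO ---
  step 0: ref 2 -> FAULT, frames=[2,-] (faults so far: 1)
  step 1: ref 3 -> FAULT, frames=[2,3] (faults so far: 2)
  step 2: ref 2 -> HIT, frames=[2,3] (faults so far: 2)
  step 3: ref 5 -> FAULT, evict 2, frames=[5,3] (faults so far: 3)
  step 4: ref 2 -> FAULT, evict 3, frames=[5,2] (faults so far: 4)
  step 5: ref 2 -> HIT, frames=[5,2] (faults so far: 4)
  step 6: ref 3 -> FAULT, evict 5, frames=[3,2] (faults so far: 5)
  step 7: ref 3 -> HIT, frames=[3,2] (faults so far: 5)
  step 8: ref 3 -> HIT, frames=[3,2] (faults so far: 5)
  step 9: ref 3 -> HIT, frames=[3,2] (faults so far: 5)
  step 10: ref 4 -> FAULT, evict 2, frames=[3,4] (faults so far: 6)
  step 11: ref 4 -> HIT, frames=[3,4] (faults so far: 6)
  step 12: ref 4 -> HIT, frames=[3,4] (faults so far: 6)
  FIFO total faults: 6
--- LRU ---
  step 0: ref 2 -> FAULT, frames=[2,-] (faults so far: 1)
  step 1: ref 3 -> FAULT, frames=[2,3] (faults so far: 2)
  step 2: ref 2 -> HIT, frames=[2,3] (faults so far: 2)
  step 3: ref 5 -> FAULT, evict 3, frames=[2,5] (faults so far: 3)
  step 4: ref 2 -> HIT, frames=[2,5] (faults so far: 3)
  step 5: ref 2 -> HIT, frames=[2,5] (faults so far: 3)
  step 6: ref 3 -> FAULT, evict 5, frames=[2,3] (faults so far: 4)
  step 7: ref 3 -> HIT, frames=[2,3] (faults so far: 4)
  step 8: ref 3 -> HIT, frames=[2,3] (faults so far: 4)
  step 9: ref 3 -> HIT, frames=[2,3] (faults so far: 4)
  step 10: ref 4 -> FAULT, evict 2, frames=[4,3] (faults so far: 5)
  step 11: ref 4 -> HIT, frames=[4,3] (faults so far: 5)
  step 12: ref 4 -> HIT, frames=[4,3] (faults so far: 5)
  LRU total faults: 5
--- Optimal ---
  step 0: ref 2 -> FAULT, frames=[2,-] (faults so far: 1)
  step 1: ref 3 -> FAULT, frames=[2,3] (faults so far: 2)
  step 2: ref 2 -> HIT, frames=[2,3] (faults so far: 2)
  step 3: ref 5 -> FAULT, evict 3, frames=[2,5] (faults so far: 3)
  step 4: ref 2 -> HIT, frames=[2,5] (faults so far: 3)
  step 5: ref 2 -> HIT, frames=[2,5] (faults so far: 3)
  step 6: ref 3 -> FAULT, evict 2, frames=[3,5] (faults so far: 4)
  step 7: ref 3 -> HIT, frames=[3,5] (faults so far: 4)
  step 8: ref 3 -> HIT, frames=[3,5] (faults so far: 4)
  step 9: ref 3 -> HIT, frames=[3,5] (faults so far: 4)
  step 10: ref 4 -> FAULT, evict 3, frames=[4,5] (faults so far: 5)
  step 11: ref 4 -> HIT, frames=[4,5] (faults so far: 5)
  step 12: ref 4 -> HIT, frames=[4,5] (faults so far: 5)
  Optimal total faults: 5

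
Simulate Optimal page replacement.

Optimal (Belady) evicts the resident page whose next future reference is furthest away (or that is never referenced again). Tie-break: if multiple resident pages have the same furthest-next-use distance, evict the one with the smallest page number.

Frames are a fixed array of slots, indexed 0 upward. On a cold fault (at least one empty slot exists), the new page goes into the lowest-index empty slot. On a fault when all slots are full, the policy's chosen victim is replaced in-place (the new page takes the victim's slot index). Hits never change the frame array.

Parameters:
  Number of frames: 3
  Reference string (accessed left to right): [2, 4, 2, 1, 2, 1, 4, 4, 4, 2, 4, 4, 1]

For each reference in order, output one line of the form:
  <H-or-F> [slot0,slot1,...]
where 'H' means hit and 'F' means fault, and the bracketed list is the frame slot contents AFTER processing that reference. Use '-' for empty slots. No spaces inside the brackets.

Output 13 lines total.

F [2,-,-]
F [2,4,-]
H [2,4,-]
F [2,4,1]
H [2,4,1]
H [2,4,1]
H [2,4,1]
H [2,4,1]
H [2,4,1]
H [2,4,1]
H [2,4,1]
H [2,4,1]
H [2,4,1]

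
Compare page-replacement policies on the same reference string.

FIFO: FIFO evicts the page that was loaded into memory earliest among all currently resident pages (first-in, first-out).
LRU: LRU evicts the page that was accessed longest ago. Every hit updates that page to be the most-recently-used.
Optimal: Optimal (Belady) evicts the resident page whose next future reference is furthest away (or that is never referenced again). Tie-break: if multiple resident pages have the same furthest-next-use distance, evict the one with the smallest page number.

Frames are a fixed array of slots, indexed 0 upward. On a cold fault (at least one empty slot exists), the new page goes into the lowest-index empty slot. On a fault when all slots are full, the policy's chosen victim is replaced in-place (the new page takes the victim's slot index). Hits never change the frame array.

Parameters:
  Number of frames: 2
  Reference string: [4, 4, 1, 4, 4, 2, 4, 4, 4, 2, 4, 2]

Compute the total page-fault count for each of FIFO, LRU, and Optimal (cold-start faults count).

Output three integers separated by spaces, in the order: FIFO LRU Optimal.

Answer: 4 3 3

Derivation:
--- FIFO ---
  step 0: ref 4 -> FAULT, frames=[4,-] (faults so far: 1)
  step 1: ref 4 -> HIT, frames=[4,-] (faults so far: 1)
  step 2: ref 1 -> FAULT, frames=[4,1] (faults so far: 2)
  step 3: ref 4 -> HIT, frames=[4,1] (faults so far: 2)
  step 4: ref 4 -> HIT, frames=[4,1] (faults so far: 2)
  step 5: ref 2 -> FAULT, evict 4, frames=[2,1] (faults so far: 3)
  step 6: ref 4 -> FAULT, evict 1, frames=[2,4] (faults so far: 4)
  step 7: ref 4 -> HIT, frames=[2,4] (faults so far: 4)
  step 8: ref 4 -> HIT, frames=[2,4] (faults so far: 4)
  step 9: ref 2 -> HIT, frames=[2,4] (faults so far: 4)
  step 10: ref 4 -> HIT, frames=[2,4] (faults so far: 4)
  step 11: ref 2 -> HIT, frames=[2,4] (faults so far: 4)
  FIFO total faults: 4
--- LRU ---
  step 0: ref 4 -> FAULT, frames=[4,-] (faults so far: 1)
  step 1: ref 4 -> HIT, frames=[4,-] (faults so far: 1)
  step 2: ref 1 -> FAULT, frames=[4,1] (faults so far: 2)
  step 3: ref 4 -> HIT, frames=[4,1] (faults so far: 2)
  step 4: ref 4 -> HIT, frames=[4,1] (faults so far: 2)
  step 5: ref 2 -> FAULT, evict 1, frames=[4,2] (faults so far: 3)
  step 6: ref 4 -> HIT, frames=[4,2] (faults so far: 3)
  step 7: ref 4 -> HIT, frames=[4,2] (faults so far: 3)
  step 8: ref 4 -> HIT, frames=[4,2] (faults so far: 3)
  step 9: ref 2 -> HIT, frames=[4,2] (faults so far: 3)
  step 10: ref 4 -> HIT, frames=[4,2] (faults so far: 3)
  step 11: ref 2 -> HIT, frames=[4,2] (faults so far: 3)
  LRU total faults: 3
--- Optimal ---
  step 0: ref 4 -> FAULT, frames=[4,-] (faults so far: 1)
  step 1: ref 4 -> HIT, frames=[4,-] (faults so far: 1)
  step 2: ref 1 -> FAULT, frames=[4,1] (faults so far: 2)
  step 3: ref 4 -> HIT, frames=[4,1] (faults so far: 2)
  step 4: ref 4 -> HIT, frames=[4,1] (faults so far: 2)
  step 5: ref 2 -> FAULT, evict 1, frames=[4,2] (faults so far: 3)
  step 6: ref 4 -> HIT, frames=[4,2] (faults so far: 3)
  step 7: ref 4 -> HIT, frames=[4,2] (faults so far: 3)
  step 8: ref 4 -> HIT, frames=[4,2] (faults so far: 3)
  step 9: ref 2 -> HIT, frames=[4,2] (faults so far: 3)
  step 10: ref 4 -> HIT, frames=[4,2] (faults so far: 3)
  step 11: ref 2 -> HIT, frames=[4,2] (faults so far: 3)
  Optimal total faults: 3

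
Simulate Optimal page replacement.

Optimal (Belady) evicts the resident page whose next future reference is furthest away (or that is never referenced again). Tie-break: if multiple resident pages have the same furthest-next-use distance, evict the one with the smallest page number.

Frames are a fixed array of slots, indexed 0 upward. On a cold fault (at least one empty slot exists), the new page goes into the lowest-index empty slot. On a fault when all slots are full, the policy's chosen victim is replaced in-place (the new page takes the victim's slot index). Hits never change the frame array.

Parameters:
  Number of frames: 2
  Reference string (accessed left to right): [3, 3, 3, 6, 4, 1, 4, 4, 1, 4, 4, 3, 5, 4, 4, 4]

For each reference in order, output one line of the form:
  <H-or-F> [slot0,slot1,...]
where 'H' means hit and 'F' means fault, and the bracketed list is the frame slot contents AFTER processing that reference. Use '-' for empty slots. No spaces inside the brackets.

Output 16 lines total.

F [3,-]
H [3,-]
H [3,-]
F [3,6]
F [3,4]
F [1,4]
H [1,4]
H [1,4]
H [1,4]
H [1,4]
H [1,4]
F [3,4]
F [5,4]
H [5,4]
H [5,4]
H [5,4]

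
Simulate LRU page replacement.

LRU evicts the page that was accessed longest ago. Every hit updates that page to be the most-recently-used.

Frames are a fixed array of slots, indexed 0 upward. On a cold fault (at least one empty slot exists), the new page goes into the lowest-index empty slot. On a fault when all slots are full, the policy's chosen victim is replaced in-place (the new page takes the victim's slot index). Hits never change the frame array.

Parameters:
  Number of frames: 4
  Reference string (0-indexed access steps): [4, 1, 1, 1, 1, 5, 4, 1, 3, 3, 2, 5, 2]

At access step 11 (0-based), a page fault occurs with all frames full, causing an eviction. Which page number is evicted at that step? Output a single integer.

Step 0: ref 4 -> FAULT, frames=[4,-,-,-]
Step 1: ref 1 -> FAULT, frames=[4,1,-,-]
Step 2: ref 1 -> HIT, frames=[4,1,-,-]
Step 3: ref 1 -> HIT, frames=[4,1,-,-]
Step 4: ref 1 -> HIT, frames=[4,1,-,-]
Step 5: ref 5 -> FAULT, frames=[4,1,5,-]
Step 6: ref 4 -> HIT, frames=[4,1,5,-]
Step 7: ref 1 -> HIT, frames=[4,1,5,-]
Step 8: ref 3 -> FAULT, frames=[4,1,5,3]
Step 9: ref 3 -> HIT, frames=[4,1,5,3]
Step 10: ref 2 -> FAULT, evict 5, frames=[4,1,2,3]
Step 11: ref 5 -> FAULT, evict 4, frames=[5,1,2,3]
At step 11: evicted page 4

Answer: 4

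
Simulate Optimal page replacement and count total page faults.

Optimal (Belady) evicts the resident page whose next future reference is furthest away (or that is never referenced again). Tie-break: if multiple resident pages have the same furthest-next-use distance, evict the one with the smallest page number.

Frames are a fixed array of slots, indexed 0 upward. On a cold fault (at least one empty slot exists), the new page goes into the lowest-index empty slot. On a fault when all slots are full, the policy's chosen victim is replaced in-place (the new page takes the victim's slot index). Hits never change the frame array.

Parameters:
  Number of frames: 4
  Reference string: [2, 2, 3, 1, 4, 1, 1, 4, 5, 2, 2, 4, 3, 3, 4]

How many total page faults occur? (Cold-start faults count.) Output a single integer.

Step 0: ref 2 → FAULT, frames=[2,-,-,-]
Step 1: ref 2 → HIT, frames=[2,-,-,-]
Step 2: ref 3 → FAULT, frames=[2,3,-,-]
Step 3: ref 1 → FAULT, frames=[2,3,1,-]
Step 4: ref 4 → FAULT, frames=[2,3,1,4]
Step 5: ref 1 → HIT, frames=[2,3,1,4]
Step 6: ref 1 → HIT, frames=[2,3,1,4]
Step 7: ref 4 → HIT, frames=[2,3,1,4]
Step 8: ref 5 → FAULT (evict 1), frames=[2,3,5,4]
Step 9: ref 2 → HIT, frames=[2,3,5,4]
Step 10: ref 2 → HIT, frames=[2,3,5,4]
Step 11: ref 4 → HIT, frames=[2,3,5,4]
Step 12: ref 3 → HIT, frames=[2,3,5,4]
Step 13: ref 3 → HIT, frames=[2,3,5,4]
Step 14: ref 4 → HIT, frames=[2,3,5,4]
Total faults: 5

Answer: 5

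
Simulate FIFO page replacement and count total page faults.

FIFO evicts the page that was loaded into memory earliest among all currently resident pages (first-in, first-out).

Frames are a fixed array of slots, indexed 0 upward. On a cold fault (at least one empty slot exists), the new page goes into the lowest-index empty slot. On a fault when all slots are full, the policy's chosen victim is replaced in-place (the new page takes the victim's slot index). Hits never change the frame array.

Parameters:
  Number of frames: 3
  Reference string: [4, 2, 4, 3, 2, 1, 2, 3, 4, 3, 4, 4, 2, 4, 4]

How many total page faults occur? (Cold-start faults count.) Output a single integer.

Answer: 6

Derivation:
Step 0: ref 4 → FAULT, frames=[4,-,-]
Step 1: ref 2 → FAULT, frames=[4,2,-]
Step 2: ref 4 → HIT, frames=[4,2,-]
Step 3: ref 3 → FAULT, frames=[4,2,3]
Step 4: ref 2 → HIT, frames=[4,2,3]
Step 5: ref 1 → FAULT (evict 4), frames=[1,2,3]
Step 6: ref 2 → HIT, frames=[1,2,3]
Step 7: ref 3 → HIT, frames=[1,2,3]
Step 8: ref 4 → FAULT (evict 2), frames=[1,4,3]
Step 9: ref 3 → HIT, frames=[1,4,3]
Step 10: ref 4 → HIT, frames=[1,4,3]
Step 11: ref 4 → HIT, frames=[1,4,3]
Step 12: ref 2 → FAULT (evict 3), frames=[1,4,2]
Step 13: ref 4 → HIT, frames=[1,4,2]
Step 14: ref 4 → HIT, frames=[1,4,2]
Total faults: 6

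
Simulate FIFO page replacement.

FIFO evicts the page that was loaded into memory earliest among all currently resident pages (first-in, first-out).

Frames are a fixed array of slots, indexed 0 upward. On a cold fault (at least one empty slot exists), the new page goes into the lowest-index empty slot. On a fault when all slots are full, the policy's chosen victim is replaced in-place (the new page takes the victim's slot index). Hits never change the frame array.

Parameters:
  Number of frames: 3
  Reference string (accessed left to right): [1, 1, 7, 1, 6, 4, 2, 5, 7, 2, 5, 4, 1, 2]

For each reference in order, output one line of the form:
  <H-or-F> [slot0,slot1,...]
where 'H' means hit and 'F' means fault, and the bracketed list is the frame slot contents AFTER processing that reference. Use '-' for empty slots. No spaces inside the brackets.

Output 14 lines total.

F [1,-,-]
H [1,-,-]
F [1,7,-]
H [1,7,-]
F [1,7,6]
F [4,7,6]
F [4,2,6]
F [4,2,5]
F [7,2,5]
H [7,2,5]
H [7,2,5]
F [7,4,5]
F [7,4,1]
F [2,4,1]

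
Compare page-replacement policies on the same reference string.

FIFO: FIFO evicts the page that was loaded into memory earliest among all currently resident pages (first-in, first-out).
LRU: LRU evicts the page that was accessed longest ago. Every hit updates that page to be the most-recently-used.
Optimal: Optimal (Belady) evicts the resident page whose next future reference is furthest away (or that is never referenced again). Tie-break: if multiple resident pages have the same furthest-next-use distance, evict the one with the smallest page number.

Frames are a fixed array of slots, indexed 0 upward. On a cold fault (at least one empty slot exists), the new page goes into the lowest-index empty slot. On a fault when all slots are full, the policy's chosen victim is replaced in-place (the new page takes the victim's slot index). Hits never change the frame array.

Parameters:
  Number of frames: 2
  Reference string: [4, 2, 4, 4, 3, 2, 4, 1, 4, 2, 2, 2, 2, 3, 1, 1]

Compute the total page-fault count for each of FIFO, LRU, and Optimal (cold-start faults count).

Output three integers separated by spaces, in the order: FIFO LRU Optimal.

--- FIFO ---
  step 0: ref 4 -> FAULT, frames=[4,-] (faults so far: 1)
  step 1: ref 2 -> FAULT, frames=[4,2] (faults so far: 2)
  step 2: ref 4 -> HIT, frames=[4,2] (faults so far: 2)
  step 3: ref 4 -> HIT, frames=[4,2] (faults so far: 2)
  step 4: ref 3 -> FAULT, evict 4, frames=[3,2] (faults so far: 3)
  step 5: ref 2 -> HIT, frames=[3,2] (faults so far: 3)
  step 6: ref 4 -> FAULT, evict 2, frames=[3,4] (faults so far: 4)
  step 7: ref 1 -> FAULT, evict 3, frames=[1,4] (faults so far: 5)
  step 8: ref 4 -> HIT, frames=[1,4] (faults so far: 5)
  step 9: ref 2 -> FAULT, evict 4, frames=[1,2] (faults so far: 6)
  step 10: ref 2 -> HIT, frames=[1,2] (faults so far: 6)
  step 11: ref 2 -> HIT, frames=[1,2] (faults so far: 6)
  step 12: ref 2 -> HIT, frames=[1,2] (faults so far: 6)
  step 13: ref 3 -> FAULT, evict 1, frames=[3,2] (faults so far: 7)
  step 14: ref 1 -> FAULT, evict 2, frames=[3,1] (faults so far: 8)
  step 15: ref 1 -> HIT, frames=[3,1] (faults so far: 8)
  FIFO total faults: 8
--- LRU ---
  step 0: ref 4 -> FAULT, frames=[4,-] (faults so far: 1)
  step 1: ref 2 -> FAULT, frames=[4,2] (faults so far: 2)
  step 2: ref 4 -> HIT, frames=[4,2] (faults so far: 2)
  step 3: ref 4 -> HIT, frames=[4,2] (faults so far: 2)
  step 4: ref 3 -> FAULT, evict 2, frames=[4,3] (faults so far: 3)
  step 5: ref 2 -> FAULT, evict 4, frames=[2,3] (faults so far: 4)
  step 6: ref 4 -> FAULT, evict 3, frames=[2,4] (faults so far: 5)
  step 7: ref 1 -> FAULT, evict 2, frames=[1,4] (faults so far: 6)
  step 8: ref 4 -> HIT, frames=[1,4] (faults so far: 6)
  step 9: ref 2 -> FAULT, evict 1, frames=[2,4] (faults so far: 7)
  step 10: ref 2 -> HIT, frames=[2,4] (faults so far: 7)
  step 11: ref 2 -> HIT, frames=[2,4] (faults so far: 7)
  step 12: ref 2 -> HIT, frames=[2,4] (faults so far: 7)
  step 13: ref 3 -> FAULT, evict 4, frames=[2,3] (faults so far: 8)
  step 14: ref 1 -> FAULT, evict 2, frames=[1,3] (faults so far: 9)
  step 15: ref 1 -> HIT, frames=[1,3] (faults so far: 9)
  LRU total faults: 9
--- Optimal ---
  step 0: ref 4 -> FAULT, frames=[4,-] (faults so far: 1)
  step 1: ref 2 -> FAULT, frames=[4,2] (faults so far: 2)
  step 2: ref 4 -> HIT, frames=[4,2] (faults so far: 2)
  step 3: ref 4 -> HIT, frames=[4,2] (faults so far: 2)
  step 4: ref 3 -> FAULT, evict 4, frames=[3,2] (faults so far: 3)
  step 5: ref 2 -> HIT, frames=[3,2] (faults so far: 3)
  step 6: ref 4 -> FAULT, evict 3, frames=[4,2] (faults so far: 4)
  step 7: ref 1 -> FAULT, evict 2, frames=[4,1] (faults so far: 5)
  step 8: ref 4 -> HIT, frames=[4,1] (faults so far: 5)
  step 9: ref 2 -> FAULT, evict 4, frames=[2,1] (faults so far: 6)
  step 10: ref 2 -> HIT, frames=[2,1] (faults so far: 6)
  step 11: ref 2 -> HIT, frames=[2,1] (faults so far: 6)
  step 12: ref 2 -> HIT, frames=[2,1] (faults so far: 6)
  step 13: ref 3 -> FAULT, evict 2, frames=[3,1] (faults so far: 7)
  step 14: ref 1 -> HIT, frames=[3,1] (faults so far: 7)
  step 15: ref 1 -> HIT, frames=[3,1] (faults so far: 7)
  Optimal total faults: 7

Answer: 8 9 7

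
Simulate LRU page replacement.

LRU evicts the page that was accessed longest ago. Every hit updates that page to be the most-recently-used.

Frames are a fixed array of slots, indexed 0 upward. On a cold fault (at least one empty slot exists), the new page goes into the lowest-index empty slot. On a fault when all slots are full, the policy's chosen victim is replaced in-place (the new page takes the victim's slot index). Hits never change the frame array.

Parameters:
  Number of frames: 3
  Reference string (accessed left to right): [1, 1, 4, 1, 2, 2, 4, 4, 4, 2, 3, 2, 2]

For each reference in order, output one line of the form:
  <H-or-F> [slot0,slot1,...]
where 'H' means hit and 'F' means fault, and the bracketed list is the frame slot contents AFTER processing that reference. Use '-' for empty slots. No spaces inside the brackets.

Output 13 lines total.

F [1,-,-]
H [1,-,-]
F [1,4,-]
H [1,4,-]
F [1,4,2]
H [1,4,2]
H [1,4,2]
H [1,4,2]
H [1,4,2]
H [1,4,2]
F [3,4,2]
H [3,4,2]
H [3,4,2]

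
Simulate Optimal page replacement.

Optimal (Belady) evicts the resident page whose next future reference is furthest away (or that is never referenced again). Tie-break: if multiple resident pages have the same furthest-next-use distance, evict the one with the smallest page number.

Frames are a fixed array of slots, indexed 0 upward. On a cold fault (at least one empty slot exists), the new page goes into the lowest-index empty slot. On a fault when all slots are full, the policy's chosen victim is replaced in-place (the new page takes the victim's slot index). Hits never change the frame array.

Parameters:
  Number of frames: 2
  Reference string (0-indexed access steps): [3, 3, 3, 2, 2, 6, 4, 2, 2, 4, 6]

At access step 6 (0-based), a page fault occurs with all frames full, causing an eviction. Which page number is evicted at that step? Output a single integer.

Step 0: ref 3 -> FAULT, frames=[3,-]
Step 1: ref 3 -> HIT, frames=[3,-]
Step 2: ref 3 -> HIT, frames=[3,-]
Step 3: ref 2 -> FAULT, frames=[3,2]
Step 4: ref 2 -> HIT, frames=[3,2]
Step 5: ref 6 -> FAULT, evict 3, frames=[6,2]
Step 6: ref 4 -> FAULT, evict 6, frames=[4,2]
At step 6: evicted page 6

Answer: 6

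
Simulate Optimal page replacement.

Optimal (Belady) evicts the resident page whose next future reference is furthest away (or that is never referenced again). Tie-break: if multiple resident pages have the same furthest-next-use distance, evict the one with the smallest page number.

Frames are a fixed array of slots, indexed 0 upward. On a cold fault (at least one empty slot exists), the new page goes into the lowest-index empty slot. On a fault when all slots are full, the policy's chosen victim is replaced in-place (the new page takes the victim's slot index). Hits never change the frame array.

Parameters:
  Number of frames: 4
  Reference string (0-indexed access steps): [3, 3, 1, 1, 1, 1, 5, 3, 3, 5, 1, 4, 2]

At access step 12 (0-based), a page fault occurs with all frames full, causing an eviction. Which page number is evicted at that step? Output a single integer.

Step 0: ref 3 -> FAULT, frames=[3,-,-,-]
Step 1: ref 3 -> HIT, frames=[3,-,-,-]
Step 2: ref 1 -> FAULT, frames=[3,1,-,-]
Step 3: ref 1 -> HIT, frames=[3,1,-,-]
Step 4: ref 1 -> HIT, frames=[3,1,-,-]
Step 5: ref 1 -> HIT, frames=[3,1,-,-]
Step 6: ref 5 -> FAULT, frames=[3,1,5,-]
Step 7: ref 3 -> HIT, frames=[3,1,5,-]
Step 8: ref 3 -> HIT, frames=[3,1,5,-]
Step 9: ref 5 -> HIT, frames=[3,1,5,-]
Step 10: ref 1 -> HIT, frames=[3,1,5,-]
Step 11: ref 4 -> FAULT, frames=[3,1,5,4]
Step 12: ref 2 -> FAULT, evict 1, frames=[3,2,5,4]
At step 12: evicted page 1

Answer: 1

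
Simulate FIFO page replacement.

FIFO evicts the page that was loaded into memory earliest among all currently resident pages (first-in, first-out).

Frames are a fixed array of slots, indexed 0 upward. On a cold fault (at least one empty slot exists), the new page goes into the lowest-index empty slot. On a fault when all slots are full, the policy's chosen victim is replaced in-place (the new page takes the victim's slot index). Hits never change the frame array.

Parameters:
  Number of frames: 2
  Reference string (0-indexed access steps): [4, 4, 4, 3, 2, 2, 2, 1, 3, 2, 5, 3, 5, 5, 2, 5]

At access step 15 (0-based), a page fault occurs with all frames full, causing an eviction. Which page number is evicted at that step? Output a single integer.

Step 0: ref 4 -> FAULT, frames=[4,-]
Step 1: ref 4 -> HIT, frames=[4,-]
Step 2: ref 4 -> HIT, frames=[4,-]
Step 3: ref 3 -> FAULT, frames=[4,3]
Step 4: ref 2 -> FAULT, evict 4, frames=[2,3]
Step 5: ref 2 -> HIT, frames=[2,3]
Step 6: ref 2 -> HIT, frames=[2,3]
Step 7: ref 1 -> FAULT, evict 3, frames=[2,1]
Step 8: ref 3 -> FAULT, evict 2, frames=[3,1]
Step 9: ref 2 -> FAULT, evict 1, frames=[3,2]
Step 10: ref 5 -> FAULT, evict 3, frames=[5,2]
Step 11: ref 3 -> FAULT, evict 2, frames=[5,3]
Step 12: ref 5 -> HIT, frames=[5,3]
Step 13: ref 5 -> HIT, frames=[5,3]
Step 14: ref 2 -> FAULT, evict 5, frames=[2,3]
Step 15: ref 5 -> FAULT, evict 3, frames=[2,5]
At step 15: evicted page 3

Answer: 3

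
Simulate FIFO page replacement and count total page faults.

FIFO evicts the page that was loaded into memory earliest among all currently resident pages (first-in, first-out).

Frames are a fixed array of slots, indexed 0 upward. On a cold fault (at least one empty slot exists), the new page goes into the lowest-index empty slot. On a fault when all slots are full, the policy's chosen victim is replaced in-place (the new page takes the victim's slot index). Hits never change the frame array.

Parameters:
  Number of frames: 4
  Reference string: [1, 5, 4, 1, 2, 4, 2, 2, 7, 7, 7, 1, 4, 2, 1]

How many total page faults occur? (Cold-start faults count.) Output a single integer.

Answer: 6

Derivation:
Step 0: ref 1 → FAULT, frames=[1,-,-,-]
Step 1: ref 5 → FAULT, frames=[1,5,-,-]
Step 2: ref 4 → FAULT, frames=[1,5,4,-]
Step 3: ref 1 → HIT, frames=[1,5,4,-]
Step 4: ref 2 → FAULT, frames=[1,5,4,2]
Step 5: ref 4 → HIT, frames=[1,5,4,2]
Step 6: ref 2 → HIT, frames=[1,5,4,2]
Step 7: ref 2 → HIT, frames=[1,5,4,2]
Step 8: ref 7 → FAULT (evict 1), frames=[7,5,4,2]
Step 9: ref 7 → HIT, frames=[7,5,4,2]
Step 10: ref 7 → HIT, frames=[7,5,4,2]
Step 11: ref 1 → FAULT (evict 5), frames=[7,1,4,2]
Step 12: ref 4 → HIT, frames=[7,1,4,2]
Step 13: ref 2 → HIT, frames=[7,1,4,2]
Step 14: ref 1 → HIT, frames=[7,1,4,2]
Total faults: 6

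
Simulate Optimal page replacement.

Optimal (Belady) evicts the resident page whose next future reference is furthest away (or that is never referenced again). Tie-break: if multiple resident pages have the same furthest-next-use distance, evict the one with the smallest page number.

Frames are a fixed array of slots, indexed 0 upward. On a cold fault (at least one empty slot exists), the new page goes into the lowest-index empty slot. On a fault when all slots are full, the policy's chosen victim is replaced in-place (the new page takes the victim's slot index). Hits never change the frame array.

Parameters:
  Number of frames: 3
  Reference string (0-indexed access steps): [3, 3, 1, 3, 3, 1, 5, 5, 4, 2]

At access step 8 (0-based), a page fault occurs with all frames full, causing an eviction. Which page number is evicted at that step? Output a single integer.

Step 0: ref 3 -> FAULT, frames=[3,-,-]
Step 1: ref 3 -> HIT, frames=[3,-,-]
Step 2: ref 1 -> FAULT, frames=[3,1,-]
Step 3: ref 3 -> HIT, frames=[3,1,-]
Step 4: ref 3 -> HIT, frames=[3,1,-]
Step 5: ref 1 -> HIT, frames=[3,1,-]
Step 6: ref 5 -> FAULT, frames=[3,1,5]
Step 7: ref 5 -> HIT, frames=[3,1,5]
Step 8: ref 4 -> FAULT, evict 1, frames=[3,4,5]
At step 8: evicted page 1

Answer: 1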